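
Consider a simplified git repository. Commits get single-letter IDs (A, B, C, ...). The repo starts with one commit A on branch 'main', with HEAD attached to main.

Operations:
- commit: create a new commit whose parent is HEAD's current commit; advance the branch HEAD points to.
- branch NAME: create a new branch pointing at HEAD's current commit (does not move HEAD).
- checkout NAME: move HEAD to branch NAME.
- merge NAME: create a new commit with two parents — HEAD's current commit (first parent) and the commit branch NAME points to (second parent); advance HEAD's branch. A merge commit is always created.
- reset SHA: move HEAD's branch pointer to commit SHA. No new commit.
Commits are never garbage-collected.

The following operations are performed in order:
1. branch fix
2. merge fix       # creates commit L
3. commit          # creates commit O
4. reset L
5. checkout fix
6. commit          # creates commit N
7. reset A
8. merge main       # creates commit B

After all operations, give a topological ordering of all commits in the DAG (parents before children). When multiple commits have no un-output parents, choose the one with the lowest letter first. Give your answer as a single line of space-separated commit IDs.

After op 1 (branch): HEAD=main@A [fix=A main=A]
After op 2 (merge): HEAD=main@L [fix=A main=L]
After op 3 (commit): HEAD=main@O [fix=A main=O]
After op 4 (reset): HEAD=main@L [fix=A main=L]
After op 5 (checkout): HEAD=fix@A [fix=A main=L]
After op 6 (commit): HEAD=fix@N [fix=N main=L]
After op 7 (reset): HEAD=fix@A [fix=A main=L]
After op 8 (merge): HEAD=fix@B [fix=B main=L]
commit A: parents=[]
commit B: parents=['A', 'L']
commit L: parents=['A', 'A']
commit N: parents=['A']
commit O: parents=['L']

Answer: A L B N O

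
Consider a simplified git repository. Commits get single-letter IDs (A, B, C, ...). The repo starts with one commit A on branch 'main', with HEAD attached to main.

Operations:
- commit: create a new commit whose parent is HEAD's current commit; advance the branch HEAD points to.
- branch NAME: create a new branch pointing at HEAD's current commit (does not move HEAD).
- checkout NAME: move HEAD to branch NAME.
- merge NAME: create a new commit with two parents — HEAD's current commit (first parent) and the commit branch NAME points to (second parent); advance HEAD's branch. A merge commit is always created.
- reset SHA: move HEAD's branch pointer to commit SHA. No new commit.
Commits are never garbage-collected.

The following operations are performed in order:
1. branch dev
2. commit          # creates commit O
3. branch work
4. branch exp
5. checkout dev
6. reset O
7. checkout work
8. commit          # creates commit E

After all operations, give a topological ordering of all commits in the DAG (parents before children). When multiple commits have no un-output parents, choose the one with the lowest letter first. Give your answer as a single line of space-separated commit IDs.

After op 1 (branch): HEAD=main@A [dev=A main=A]
After op 2 (commit): HEAD=main@O [dev=A main=O]
After op 3 (branch): HEAD=main@O [dev=A main=O work=O]
After op 4 (branch): HEAD=main@O [dev=A exp=O main=O work=O]
After op 5 (checkout): HEAD=dev@A [dev=A exp=O main=O work=O]
After op 6 (reset): HEAD=dev@O [dev=O exp=O main=O work=O]
After op 7 (checkout): HEAD=work@O [dev=O exp=O main=O work=O]
After op 8 (commit): HEAD=work@E [dev=O exp=O main=O work=E]
commit A: parents=[]
commit E: parents=['O']
commit O: parents=['A']

Answer: A O E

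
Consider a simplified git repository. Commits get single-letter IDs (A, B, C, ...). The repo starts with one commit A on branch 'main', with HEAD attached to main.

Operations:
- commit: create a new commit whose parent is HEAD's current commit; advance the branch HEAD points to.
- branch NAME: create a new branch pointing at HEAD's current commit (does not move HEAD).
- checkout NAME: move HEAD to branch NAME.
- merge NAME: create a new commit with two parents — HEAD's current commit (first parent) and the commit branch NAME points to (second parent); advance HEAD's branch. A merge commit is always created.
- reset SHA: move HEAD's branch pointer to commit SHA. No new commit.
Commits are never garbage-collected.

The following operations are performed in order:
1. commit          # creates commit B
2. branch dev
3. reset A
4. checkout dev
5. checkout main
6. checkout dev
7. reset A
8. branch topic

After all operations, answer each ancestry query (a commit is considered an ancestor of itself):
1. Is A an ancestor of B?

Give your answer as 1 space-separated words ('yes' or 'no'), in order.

Answer: yes

Derivation:
After op 1 (commit): HEAD=main@B [main=B]
After op 2 (branch): HEAD=main@B [dev=B main=B]
After op 3 (reset): HEAD=main@A [dev=B main=A]
After op 4 (checkout): HEAD=dev@B [dev=B main=A]
After op 5 (checkout): HEAD=main@A [dev=B main=A]
After op 6 (checkout): HEAD=dev@B [dev=B main=A]
After op 7 (reset): HEAD=dev@A [dev=A main=A]
After op 8 (branch): HEAD=dev@A [dev=A main=A topic=A]
ancestors(B) = {A,B}; A in? yes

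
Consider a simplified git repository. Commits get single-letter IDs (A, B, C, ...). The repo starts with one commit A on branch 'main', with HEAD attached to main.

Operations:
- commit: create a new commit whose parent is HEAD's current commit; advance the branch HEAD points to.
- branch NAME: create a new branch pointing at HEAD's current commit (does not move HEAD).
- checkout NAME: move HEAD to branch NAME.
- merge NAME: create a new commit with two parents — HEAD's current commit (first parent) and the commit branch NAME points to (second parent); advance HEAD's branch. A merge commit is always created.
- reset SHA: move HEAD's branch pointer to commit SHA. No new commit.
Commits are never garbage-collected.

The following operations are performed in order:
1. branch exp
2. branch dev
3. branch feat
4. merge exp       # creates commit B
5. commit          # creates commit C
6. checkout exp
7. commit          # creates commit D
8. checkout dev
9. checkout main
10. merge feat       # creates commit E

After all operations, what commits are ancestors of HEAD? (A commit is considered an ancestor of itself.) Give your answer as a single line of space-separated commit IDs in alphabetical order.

Answer: A B C E

Derivation:
After op 1 (branch): HEAD=main@A [exp=A main=A]
After op 2 (branch): HEAD=main@A [dev=A exp=A main=A]
After op 3 (branch): HEAD=main@A [dev=A exp=A feat=A main=A]
After op 4 (merge): HEAD=main@B [dev=A exp=A feat=A main=B]
After op 5 (commit): HEAD=main@C [dev=A exp=A feat=A main=C]
After op 6 (checkout): HEAD=exp@A [dev=A exp=A feat=A main=C]
After op 7 (commit): HEAD=exp@D [dev=A exp=D feat=A main=C]
After op 8 (checkout): HEAD=dev@A [dev=A exp=D feat=A main=C]
After op 9 (checkout): HEAD=main@C [dev=A exp=D feat=A main=C]
After op 10 (merge): HEAD=main@E [dev=A exp=D feat=A main=E]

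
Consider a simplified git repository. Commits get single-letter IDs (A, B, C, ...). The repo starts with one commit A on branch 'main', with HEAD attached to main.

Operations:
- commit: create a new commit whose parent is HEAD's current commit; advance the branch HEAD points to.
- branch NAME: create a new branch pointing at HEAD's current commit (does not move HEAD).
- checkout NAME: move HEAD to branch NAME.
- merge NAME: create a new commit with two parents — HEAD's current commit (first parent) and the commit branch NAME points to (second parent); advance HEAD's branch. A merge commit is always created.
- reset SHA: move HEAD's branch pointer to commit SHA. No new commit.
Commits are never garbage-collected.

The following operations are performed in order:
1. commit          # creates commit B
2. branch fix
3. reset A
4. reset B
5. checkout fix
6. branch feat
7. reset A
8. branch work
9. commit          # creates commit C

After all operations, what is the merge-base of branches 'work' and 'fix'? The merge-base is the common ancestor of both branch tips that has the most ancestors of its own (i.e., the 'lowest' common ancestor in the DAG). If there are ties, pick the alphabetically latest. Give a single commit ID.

Answer: A

Derivation:
After op 1 (commit): HEAD=main@B [main=B]
After op 2 (branch): HEAD=main@B [fix=B main=B]
After op 3 (reset): HEAD=main@A [fix=B main=A]
After op 4 (reset): HEAD=main@B [fix=B main=B]
After op 5 (checkout): HEAD=fix@B [fix=B main=B]
After op 6 (branch): HEAD=fix@B [feat=B fix=B main=B]
After op 7 (reset): HEAD=fix@A [feat=B fix=A main=B]
After op 8 (branch): HEAD=fix@A [feat=B fix=A main=B work=A]
After op 9 (commit): HEAD=fix@C [feat=B fix=C main=B work=A]
ancestors(work=A): ['A']
ancestors(fix=C): ['A', 'C']
common: ['A']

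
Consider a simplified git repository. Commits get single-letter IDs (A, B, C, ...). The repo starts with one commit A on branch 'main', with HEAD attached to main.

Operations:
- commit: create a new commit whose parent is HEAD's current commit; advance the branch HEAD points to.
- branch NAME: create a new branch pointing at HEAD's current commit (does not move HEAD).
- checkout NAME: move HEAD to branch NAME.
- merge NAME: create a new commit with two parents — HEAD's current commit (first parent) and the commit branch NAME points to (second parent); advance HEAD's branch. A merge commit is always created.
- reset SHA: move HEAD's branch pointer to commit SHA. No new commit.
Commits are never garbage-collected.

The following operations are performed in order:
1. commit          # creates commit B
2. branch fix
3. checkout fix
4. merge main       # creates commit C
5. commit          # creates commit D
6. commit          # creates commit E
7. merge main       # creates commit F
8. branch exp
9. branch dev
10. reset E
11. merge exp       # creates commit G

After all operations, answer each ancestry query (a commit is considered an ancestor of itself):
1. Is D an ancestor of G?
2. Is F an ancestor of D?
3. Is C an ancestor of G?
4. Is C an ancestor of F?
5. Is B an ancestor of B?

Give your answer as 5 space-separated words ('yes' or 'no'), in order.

Answer: yes no yes yes yes

Derivation:
After op 1 (commit): HEAD=main@B [main=B]
After op 2 (branch): HEAD=main@B [fix=B main=B]
After op 3 (checkout): HEAD=fix@B [fix=B main=B]
After op 4 (merge): HEAD=fix@C [fix=C main=B]
After op 5 (commit): HEAD=fix@D [fix=D main=B]
After op 6 (commit): HEAD=fix@E [fix=E main=B]
After op 7 (merge): HEAD=fix@F [fix=F main=B]
After op 8 (branch): HEAD=fix@F [exp=F fix=F main=B]
After op 9 (branch): HEAD=fix@F [dev=F exp=F fix=F main=B]
After op 10 (reset): HEAD=fix@E [dev=F exp=F fix=E main=B]
After op 11 (merge): HEAD=fix@G [dev=F exp=F fix=G main=B]
ancestors(G) = {A,B,C,D,E,F,G}; D in? yes
ancestors(D) = {A,B,C,D}; F in? no
ancestors(G) = {A,B,C,D,E,F,G}; C in? yes
ancestors(F) = {A,B,C,D,E,F}; C in? yes
ancestors(B) = {A,B}; B in? yes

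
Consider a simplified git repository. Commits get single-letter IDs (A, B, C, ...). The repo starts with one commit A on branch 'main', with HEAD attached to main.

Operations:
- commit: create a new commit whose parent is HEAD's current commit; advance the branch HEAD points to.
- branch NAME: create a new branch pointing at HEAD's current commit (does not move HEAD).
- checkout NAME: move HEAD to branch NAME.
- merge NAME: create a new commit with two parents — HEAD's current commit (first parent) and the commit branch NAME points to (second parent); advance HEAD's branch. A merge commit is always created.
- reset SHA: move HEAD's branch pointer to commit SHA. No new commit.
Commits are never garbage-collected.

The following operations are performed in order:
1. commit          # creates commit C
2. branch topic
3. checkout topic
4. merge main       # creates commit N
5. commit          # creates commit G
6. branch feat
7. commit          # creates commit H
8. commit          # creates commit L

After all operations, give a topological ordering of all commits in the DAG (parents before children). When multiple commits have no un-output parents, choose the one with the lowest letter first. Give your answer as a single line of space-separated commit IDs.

Answer: A C N G H L

Derivation:
After op 1 (commit): HEAD=main@C [main=C]
After op 2 (branch): HEAD=main@C [main=C topic=C]
After op 3 (checkout): HEAD=topic@C [main=C topic=C]
After op 4 (merge): HEAD=topic@N [main=C topic=N]
After op 5 (commit): HEAD=topic@G [main=C topic=G]
After op 6 (branch): HEAD=topic@G [feat=G main=C topic=G]
After op 7 (commit): HEAD=topic@H [feat=G main=C topic=H]
After op 8 (commit): HEAD=topic@L [feat=G main=C topic=L]
commit A: parents=[]
commit C: parents=['A']
commit G: parents=['N']
commit H: parents=['G']
commit L: parents=['H']
commit N: parents=['C', 'C']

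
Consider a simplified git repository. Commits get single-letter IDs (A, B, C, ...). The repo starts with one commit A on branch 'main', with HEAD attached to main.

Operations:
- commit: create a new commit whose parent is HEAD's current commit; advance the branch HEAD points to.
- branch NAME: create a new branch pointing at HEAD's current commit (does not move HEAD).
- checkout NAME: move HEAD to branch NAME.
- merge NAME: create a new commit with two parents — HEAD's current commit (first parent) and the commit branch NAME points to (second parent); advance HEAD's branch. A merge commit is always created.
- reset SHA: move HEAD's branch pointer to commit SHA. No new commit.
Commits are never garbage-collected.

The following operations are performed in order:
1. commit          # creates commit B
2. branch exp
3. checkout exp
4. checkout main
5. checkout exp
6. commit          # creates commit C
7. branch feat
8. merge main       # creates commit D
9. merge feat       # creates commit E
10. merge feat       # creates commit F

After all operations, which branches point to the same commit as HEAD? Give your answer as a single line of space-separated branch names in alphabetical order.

After op 1 (commit): HEAD=main@B [main=B]
After op 2 (branch): HEAD=main@B [exp=B main=B]
After op 3 (checkout): HEAD=exp@B [exp=B main=B]
After op 4 (checkout): HEAD=main@B [exp=B main=B]
After op 5 (checkout): HEAD=exp@B [exp=B main=B]
After op 6 (commit): HEAD=exp@C [exp=C main=B]
After op 7 (branch): HEAD=exp@C [exp=C feat=C main=B]
After op 8 (merge): HEAD=exp@D [exp=D feat=C main=B]
After op 9 (merge): HEAD=exp@E [exp=E feat=C main=B]
After op 10 (merge): HEAD=exp@F [exp=F feat=C main=B]

Answer: exp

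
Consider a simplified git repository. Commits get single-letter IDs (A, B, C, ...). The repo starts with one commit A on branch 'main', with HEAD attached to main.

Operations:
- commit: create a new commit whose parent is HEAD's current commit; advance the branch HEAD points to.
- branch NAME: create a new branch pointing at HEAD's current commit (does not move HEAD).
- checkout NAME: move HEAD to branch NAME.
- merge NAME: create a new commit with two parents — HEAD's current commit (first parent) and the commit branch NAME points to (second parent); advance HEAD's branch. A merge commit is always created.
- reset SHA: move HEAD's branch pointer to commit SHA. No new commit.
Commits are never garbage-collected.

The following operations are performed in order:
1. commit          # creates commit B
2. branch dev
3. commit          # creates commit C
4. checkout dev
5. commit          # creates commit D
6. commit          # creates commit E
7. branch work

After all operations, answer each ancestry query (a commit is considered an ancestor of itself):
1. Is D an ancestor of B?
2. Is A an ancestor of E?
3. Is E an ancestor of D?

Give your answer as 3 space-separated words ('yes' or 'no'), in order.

Answer: no yes no

Derivation:
After op 1 (commit): HEAD=main@B [main=B]
After op 2 (branch): HEAD=main@B [dev=B main=B]
After op 3 (commit): HEAD=main@C [dev=B main=C]
After op 4 (checkout): HEAD=dev@B [dev=B main=C]
After op 5 (commit): HEAD=dev@D [dev=D main=C]
After op 6 (commit): HEAD=dev@E [dev=E main=C]
After op 7 (branch): HEAD=dev@E [dev=E main=C work=E]
ancestors(B) = {A,B}; D in? no
ancestors(E) = {A,B,D,E}; A in? yes
ancestors(D) = {A,B,D}; E in? no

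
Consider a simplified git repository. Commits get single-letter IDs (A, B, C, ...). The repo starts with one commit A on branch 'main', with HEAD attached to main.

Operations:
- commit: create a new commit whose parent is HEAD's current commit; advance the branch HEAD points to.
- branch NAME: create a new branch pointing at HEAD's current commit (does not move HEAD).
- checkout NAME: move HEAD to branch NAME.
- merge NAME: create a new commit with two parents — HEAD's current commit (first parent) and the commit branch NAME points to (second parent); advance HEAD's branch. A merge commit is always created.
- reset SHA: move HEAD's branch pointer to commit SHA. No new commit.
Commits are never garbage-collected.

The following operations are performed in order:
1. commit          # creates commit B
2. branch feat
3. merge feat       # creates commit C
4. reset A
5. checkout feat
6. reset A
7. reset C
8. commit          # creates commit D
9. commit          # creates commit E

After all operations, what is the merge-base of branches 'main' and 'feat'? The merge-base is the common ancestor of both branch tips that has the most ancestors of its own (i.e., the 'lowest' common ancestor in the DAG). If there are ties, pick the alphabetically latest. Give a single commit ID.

After op 1 (commit): HEAD=main@B [main=B]
After op 2 (branch): HEAD=main@B [feat=B main=B]
After op 3 (merge): HEAD=main@C [feat=B main=C]
After op 4 (reset): HEAD=main@A [feat=B main=A]
After op 5 (checkout): HEAD=feat@B [feat=B main=A]
After op 6 (reset): HEAD=feat@A [feat=A main=A]
After op 7 (reset): HEAD=feat@C [feat=C main=A]
After op 8 (commit): HEAD=feat@D [feat=D main=A]
After op 9 (commit): HEAD=feat@E [feat=E main=A]
ancestors(main=A): ['A']
ancestors(feat=E): ['A', 'B', 'C', 'D', 'E']
common: ['A']

Answer: A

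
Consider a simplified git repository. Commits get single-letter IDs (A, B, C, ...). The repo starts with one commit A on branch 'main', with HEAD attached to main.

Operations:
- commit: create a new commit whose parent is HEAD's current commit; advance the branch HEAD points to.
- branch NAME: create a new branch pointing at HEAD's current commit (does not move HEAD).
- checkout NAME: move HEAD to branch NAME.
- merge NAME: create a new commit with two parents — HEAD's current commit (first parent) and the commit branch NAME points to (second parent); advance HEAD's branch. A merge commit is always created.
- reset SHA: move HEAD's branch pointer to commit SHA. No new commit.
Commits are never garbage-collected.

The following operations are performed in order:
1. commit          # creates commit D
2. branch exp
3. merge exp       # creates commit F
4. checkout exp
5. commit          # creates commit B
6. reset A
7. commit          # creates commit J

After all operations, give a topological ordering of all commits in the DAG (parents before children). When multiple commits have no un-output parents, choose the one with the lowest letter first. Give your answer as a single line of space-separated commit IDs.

Answer: A D B F J

Derivation:
After op 1 (commit): HEAD=main@D [main=D]
After op 2 (branch): HEAD=main@D [exp=D main=D]
After op 3 (merge): HEAD=main@F [exp=D main=F]
After op 4 (checkout): HEAD=exp@D [exp=D main=F]
After op 5 (commit): HEAD=exp@B [exp=B main=F]
After op 6 (reset): HEAD=exp@A [exp=A main=F]
After op 7 (commit): HEAD=exp@J [exp=J main=F]
commit A: parents=[]
commit B: parents=['D']
commit D: parents=['A']
commit F: parents=['D', 'D']
commit J: parents=['A']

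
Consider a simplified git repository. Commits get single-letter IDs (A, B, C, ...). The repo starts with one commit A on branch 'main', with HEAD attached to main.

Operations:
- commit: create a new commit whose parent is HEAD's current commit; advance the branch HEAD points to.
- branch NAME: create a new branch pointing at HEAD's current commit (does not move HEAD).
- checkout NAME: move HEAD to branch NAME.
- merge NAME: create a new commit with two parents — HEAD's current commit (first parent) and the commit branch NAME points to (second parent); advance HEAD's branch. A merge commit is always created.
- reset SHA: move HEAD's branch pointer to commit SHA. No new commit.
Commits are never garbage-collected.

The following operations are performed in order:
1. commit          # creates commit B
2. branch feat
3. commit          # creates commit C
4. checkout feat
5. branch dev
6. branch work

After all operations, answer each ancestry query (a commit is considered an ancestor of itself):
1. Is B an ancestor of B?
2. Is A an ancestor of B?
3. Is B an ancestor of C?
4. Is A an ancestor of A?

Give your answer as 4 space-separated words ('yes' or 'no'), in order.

After op 1 (commit): HEAD=main@B [main=B]
After op 2 (branch): HEAD=main@B [feat=B main=B]
After op 3 (commit): HEAD=main@C [feat=B main=C]
After op 4 (checkout): HEAD=feat@B [feat=B main=C]
After op 5 (branch): HEAD=feat@B [dev=B feat=B main=C]
After op 6 (branch): HEAD=feat@B [dev=B feat=B main=C work=B]
ancestors(B) = {A,B}; B in? yes
ancestors(B) = {A,B}; A in? yes
ancestors(C) = {A,B,C}; B in? yes
ancestors(A) = {A}; A in? yes

Answer: yes yes yes yes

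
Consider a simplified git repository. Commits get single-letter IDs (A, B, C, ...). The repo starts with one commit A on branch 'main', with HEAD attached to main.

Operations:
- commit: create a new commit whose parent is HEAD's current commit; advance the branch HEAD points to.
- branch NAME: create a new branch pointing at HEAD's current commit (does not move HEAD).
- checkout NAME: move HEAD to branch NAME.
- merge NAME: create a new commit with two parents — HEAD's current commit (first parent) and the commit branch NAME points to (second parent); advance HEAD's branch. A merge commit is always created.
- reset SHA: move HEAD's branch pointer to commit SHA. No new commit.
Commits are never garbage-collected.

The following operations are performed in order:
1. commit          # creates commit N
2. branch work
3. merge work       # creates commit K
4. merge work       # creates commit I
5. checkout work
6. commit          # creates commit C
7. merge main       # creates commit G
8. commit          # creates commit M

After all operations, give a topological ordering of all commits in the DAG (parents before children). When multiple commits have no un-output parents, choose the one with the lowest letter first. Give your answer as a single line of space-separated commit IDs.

After op 1 (commit): HEAD=main@N [main=N]
After op 2 (branch): HEAD=main@N [main=N work=N]
After op 3 (merge): HEAD=main@K [main=K work=N]
After op 4 (merge): HEAD=main@I [main=I work=N]
After op 5 (checkout): HEAD=work@N [main=I work=N]
After op 6 (commit): HEAD=work@C [main=I work=C]
After op 7 (merge): HEAD=work@G [main=I work=G]
After op 8 (commit): HEAD=work@M [main=I work=M]
commit A: parents=[]
commit C: parents=['N']
commit G: parents=['C', 'I']
commit I: parents=['K', 'N']
commit K: parents=['N', 'N']
commit M: parents=['G']
commit N: parents=['A']

Answer: A N C K I G M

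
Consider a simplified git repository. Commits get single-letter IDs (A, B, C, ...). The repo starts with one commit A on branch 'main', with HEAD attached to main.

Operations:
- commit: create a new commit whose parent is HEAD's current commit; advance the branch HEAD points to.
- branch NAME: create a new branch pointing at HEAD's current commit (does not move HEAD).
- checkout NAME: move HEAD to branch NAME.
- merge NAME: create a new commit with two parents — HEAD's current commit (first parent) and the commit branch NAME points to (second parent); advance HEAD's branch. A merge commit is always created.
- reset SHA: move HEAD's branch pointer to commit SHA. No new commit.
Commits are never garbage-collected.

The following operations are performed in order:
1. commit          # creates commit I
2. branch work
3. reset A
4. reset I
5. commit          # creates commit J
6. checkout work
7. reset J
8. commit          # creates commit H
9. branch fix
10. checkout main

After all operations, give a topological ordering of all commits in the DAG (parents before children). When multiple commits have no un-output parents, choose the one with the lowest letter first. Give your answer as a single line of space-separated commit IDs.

Answer: A I J H

Derivation:
After op 1 (commit): HEAD=main@I [main=I]
After op 2 (branch): HEAD=main@I [main=I work=I]
After op 3 (reset): HEAD=main@A [main=A work=I]
After op 4 (reset): HEAD=main@I [main=I work=I]
After op 5 (commit): HEAD=main@J [main=J work=I]
After op 6 (checkout): HEAD=work@I [main=J work=I]
After op 7 (reset): HEAD=work@J [main=J work=J]
After op 8 (commit): HEAD=work@H [main=J work=H]
After op 9 (branch): HEAD=work@H [fix=H main=J work=H]
After op 10 (checkout): HEAD=main@J [fix=H main=J work=H]
commit A: parents=[]
commit H: parents=['J']
commit I: parents=['A']
commit J: parents=['I']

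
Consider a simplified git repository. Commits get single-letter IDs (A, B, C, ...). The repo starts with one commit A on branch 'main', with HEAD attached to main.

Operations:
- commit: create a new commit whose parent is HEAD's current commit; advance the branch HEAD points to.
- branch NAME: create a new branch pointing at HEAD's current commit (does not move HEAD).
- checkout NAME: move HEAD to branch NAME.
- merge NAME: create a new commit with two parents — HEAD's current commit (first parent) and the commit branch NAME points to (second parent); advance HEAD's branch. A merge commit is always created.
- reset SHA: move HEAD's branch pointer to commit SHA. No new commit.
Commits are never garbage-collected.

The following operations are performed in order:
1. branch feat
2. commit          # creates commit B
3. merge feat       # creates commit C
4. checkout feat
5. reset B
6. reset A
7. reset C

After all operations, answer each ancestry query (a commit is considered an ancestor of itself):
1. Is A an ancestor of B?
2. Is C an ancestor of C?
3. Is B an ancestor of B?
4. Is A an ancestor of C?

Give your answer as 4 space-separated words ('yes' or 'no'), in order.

Answer: yes yes yes yes

Derivation:
After op 1 (branch): HEAD=main@A [feat=A main=A]
After op 2 (commit): HEAD=main@B [feat=A main=B]
After op 3 (merge): HEAD=main@C [feat=A main=C]
After op 4 (checkout): HEAD=feat@A [feat=A main=C]
After op 5 (reset): HEAD=feat@B [feat=B main=C]
After op 6 (reset): HEAD=feat@A [feat=A main=C]
After op 7 (reset): HEAD=feat@C [feat=C main=C]
ancestors(B) = {A,B}; A in? yes
ancestors(C) = {A,B,C}; C in? yes
ancestors(B) = {A,B}; B in? yes
ancestors(C) = {A,B,C}; A in? yes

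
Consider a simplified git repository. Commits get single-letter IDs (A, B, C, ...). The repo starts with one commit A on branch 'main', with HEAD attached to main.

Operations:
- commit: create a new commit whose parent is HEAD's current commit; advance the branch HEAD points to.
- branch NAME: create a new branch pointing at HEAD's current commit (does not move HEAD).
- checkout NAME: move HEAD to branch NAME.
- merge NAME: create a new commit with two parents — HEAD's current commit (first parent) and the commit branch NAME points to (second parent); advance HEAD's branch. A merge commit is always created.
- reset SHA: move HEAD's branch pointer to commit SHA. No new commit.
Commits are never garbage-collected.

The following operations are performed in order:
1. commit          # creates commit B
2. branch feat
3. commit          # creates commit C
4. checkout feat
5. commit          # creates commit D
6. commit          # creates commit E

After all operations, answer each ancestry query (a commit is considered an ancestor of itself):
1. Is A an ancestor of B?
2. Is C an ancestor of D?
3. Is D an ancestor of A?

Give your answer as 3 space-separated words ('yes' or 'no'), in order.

After op 1 (commit): HEAD=main@B [main=B]
After op 2 (branch): HEAD=main@B [feat=B main=B]
After op 3 (commit): HEAD=main@C [feat=B main=C]
After op 4 (checkout): HEAD=feat@B [feat=B main=C]
After op 5 (commit): HEAD=feat@D [feat=D main=C]
After op 6 (commit): HEAD=feat@E [feat=E main=C]
ancestors(B) = {A,B}; A in? yes
ancestors(D) = {A,B,D}; C in? no
ancestors(A) = {A}; D in? no

Answer: yes no no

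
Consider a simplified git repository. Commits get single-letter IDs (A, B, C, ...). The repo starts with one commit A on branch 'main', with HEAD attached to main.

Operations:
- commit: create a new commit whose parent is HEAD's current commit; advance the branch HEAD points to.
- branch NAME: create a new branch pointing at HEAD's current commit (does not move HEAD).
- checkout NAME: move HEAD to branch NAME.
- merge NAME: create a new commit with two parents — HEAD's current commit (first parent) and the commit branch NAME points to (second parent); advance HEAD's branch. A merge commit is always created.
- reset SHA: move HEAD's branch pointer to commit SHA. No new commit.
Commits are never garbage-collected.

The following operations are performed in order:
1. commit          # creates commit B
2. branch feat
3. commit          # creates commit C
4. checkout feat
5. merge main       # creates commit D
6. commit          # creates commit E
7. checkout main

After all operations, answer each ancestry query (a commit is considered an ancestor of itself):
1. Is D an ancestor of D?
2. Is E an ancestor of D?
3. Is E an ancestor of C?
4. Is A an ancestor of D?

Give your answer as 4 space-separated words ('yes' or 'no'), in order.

After op 1 (commit): HEAD=main@B [main=B]
After op 2 (branch): HEAD=main@B [feat=B main=B]
After op 3 (commit): HEAD=main@C [feat=B main=C]
After op 4 (checkout): HEAD=feat@B [feat=B main=C]
After op 5 (merge): HEAD=feat@D [feat=D main=C]
After op 6 (commit): HEAD=feat@E [feat=E main=C]
After op 7 (checkout): HEAD=main@C [feat=E main=C]
ancestors(D) = {A,B,C,D}; D in? yes
ancestors(D) = {A,B,C,D}; E in? no
ancestors(C) = {A,B,C}; E in? no
ancestors(D) = {A,B,C,D}; A in? yes

Answer: yes no no yes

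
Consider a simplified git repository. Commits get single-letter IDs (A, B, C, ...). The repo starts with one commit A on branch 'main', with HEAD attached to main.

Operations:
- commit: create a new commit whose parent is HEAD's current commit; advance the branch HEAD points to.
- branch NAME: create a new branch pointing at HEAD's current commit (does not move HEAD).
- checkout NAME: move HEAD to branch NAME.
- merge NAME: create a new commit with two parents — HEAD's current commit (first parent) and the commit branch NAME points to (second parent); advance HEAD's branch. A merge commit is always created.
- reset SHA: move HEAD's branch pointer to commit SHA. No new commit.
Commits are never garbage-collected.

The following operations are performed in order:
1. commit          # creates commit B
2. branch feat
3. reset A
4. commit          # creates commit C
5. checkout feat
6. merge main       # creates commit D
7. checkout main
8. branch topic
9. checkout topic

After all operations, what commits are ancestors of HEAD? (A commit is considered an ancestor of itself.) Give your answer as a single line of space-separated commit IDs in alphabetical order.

Answer: A C

Derivation:
After op 1 (commit): HEAD=main@B [main=B]
After op 2 (branch): HEAD=main@B [feat=B main=B]
After op 3 (reset): HEAD=main@A [feat=B main=A]
After op 4 (commit): HEAD=main@C [feat=B main=C]
After op 5 (checkout): HEAD=feat@B [feat=B main=C]
After op 6 (merge): HEAD=feat@D [feat=D main=C]
After op 7 (checkout): HEAD=main@C [feat=D main=C]
After op 8 (branch): HEAD=main@C [feat=D main=C topic=C]
After op 9 (checkout): HEAD=topic@C [feat=D main=C topic=C]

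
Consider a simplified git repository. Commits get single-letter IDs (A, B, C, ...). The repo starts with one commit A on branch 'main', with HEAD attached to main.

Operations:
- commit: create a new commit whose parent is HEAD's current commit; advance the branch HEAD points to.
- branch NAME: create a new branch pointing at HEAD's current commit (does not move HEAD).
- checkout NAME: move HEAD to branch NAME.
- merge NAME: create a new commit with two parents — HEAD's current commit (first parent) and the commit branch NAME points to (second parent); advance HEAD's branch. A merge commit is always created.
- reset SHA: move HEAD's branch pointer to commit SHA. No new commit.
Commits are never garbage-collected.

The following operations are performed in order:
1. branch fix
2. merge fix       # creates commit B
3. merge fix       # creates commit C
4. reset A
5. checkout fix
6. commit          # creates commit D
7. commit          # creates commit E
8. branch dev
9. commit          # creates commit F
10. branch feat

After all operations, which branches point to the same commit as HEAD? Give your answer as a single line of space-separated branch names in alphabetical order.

After op 1 (branch): HEAD=main@A [fix=A main=A]
After op 2 (merge): HEAD=main@B [fix=A main=B]
After op 3 (merge): HEAD=main@C [fix=A main=C]
After op 4 (reset): HEAD=main@A [fix=A main=A]
After op 5 (checkout): HEAD=fix@A [fix=A main=A]
After op 6 (commit): HEAD=fix@D [fix=D main=A]
After op 7 (commit): HEAD=fix@E [fix=E main=A]
After op 8 (branch): HEAD=fix@E [dev=E fix=E main=A]
After op 9 (commit): HEAD=fix@F [dev=E fix=F main=A]
After op 10 (branch): HEAD=fix@F [dev=E feat=F fix=F main=A]

Answer: feat fix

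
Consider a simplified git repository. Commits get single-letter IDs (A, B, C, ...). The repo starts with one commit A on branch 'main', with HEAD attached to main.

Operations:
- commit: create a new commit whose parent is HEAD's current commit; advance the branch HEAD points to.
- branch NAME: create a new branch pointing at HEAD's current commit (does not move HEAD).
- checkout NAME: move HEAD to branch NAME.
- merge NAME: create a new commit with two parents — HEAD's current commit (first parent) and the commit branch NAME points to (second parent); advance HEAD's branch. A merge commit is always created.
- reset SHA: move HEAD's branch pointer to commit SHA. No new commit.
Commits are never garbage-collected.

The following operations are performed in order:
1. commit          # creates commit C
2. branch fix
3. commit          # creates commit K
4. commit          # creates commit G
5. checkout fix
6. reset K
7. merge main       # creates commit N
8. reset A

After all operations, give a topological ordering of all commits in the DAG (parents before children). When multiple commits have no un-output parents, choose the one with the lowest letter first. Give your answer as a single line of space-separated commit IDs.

Answer: A C K G N

Derivation:
After op 1 (commit): HEAD=main@C [main=C]
After op 2 (branch): HEAD=main@C [fix=C main=C]
After op 3 (commit): HEAD=main@K [fix=C main=K]
After op 4 (commit): HEAD=main@G [fix=C main=G]
After op 5 (checkout): HEAD=fix@C [fix=C main=G]
After op 6 (reset): HEAD=fix@K [fix=K main=G]
After op 7 (merge): HEAD=fix@N [fix=N main=G]
After op 8 (reset): HEAD=fix@A [fix=A main=G]
commit A: parents=[]
commit C: parents=['A']
commit G: parents=['K']
commit K: parents=['C']
commit N: parents=['K', 'G']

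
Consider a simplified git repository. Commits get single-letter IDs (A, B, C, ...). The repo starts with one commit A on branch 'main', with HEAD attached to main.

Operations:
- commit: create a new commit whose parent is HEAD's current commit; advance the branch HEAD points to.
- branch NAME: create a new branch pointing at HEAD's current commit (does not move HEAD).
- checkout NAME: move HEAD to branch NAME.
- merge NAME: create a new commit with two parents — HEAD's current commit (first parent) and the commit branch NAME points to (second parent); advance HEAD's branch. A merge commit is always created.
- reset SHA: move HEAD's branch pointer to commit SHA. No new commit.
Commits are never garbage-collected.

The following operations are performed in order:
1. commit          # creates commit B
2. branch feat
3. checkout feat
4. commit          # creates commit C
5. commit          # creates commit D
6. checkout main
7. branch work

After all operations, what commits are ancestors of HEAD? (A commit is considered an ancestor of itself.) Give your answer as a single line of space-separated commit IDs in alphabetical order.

After op 1 (commit): HEAD=main@B [main=B]
After op 2 (branch): HEAD=main@B [feat=B main=B]
After op 3 (checkout): HEAD=feat@B [feat=B main=B]
After op 4 (commit): HEAD=feat@C [feat=C main=B]
After op 5 (commit): HEAD=feat@D [feat=D main=B]
After op 6 (checkout): HEAD=main@B [feat=D main=B]
After op 7 (branch): HEAD=main@B [feat=D main=B work=B]

Answer: A B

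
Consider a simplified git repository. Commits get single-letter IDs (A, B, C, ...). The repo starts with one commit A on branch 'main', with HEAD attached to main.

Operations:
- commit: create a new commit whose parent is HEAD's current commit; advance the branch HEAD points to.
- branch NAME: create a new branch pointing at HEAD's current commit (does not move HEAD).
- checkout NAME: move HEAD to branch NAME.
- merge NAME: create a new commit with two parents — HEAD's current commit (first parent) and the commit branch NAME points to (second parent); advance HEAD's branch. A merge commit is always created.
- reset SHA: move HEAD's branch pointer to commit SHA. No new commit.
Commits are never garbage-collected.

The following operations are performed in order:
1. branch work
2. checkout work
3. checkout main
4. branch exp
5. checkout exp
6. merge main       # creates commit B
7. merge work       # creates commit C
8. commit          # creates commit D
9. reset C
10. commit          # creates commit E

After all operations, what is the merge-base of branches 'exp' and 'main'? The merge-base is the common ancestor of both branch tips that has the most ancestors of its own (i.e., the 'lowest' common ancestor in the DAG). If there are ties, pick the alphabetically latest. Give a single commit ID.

After op 1 (branch): HEAD=main@A [main=A work=A]
After op 2 (checkout): HEAD=work@A [main=A work=A]
After op 3 (checkout): HEAD=main@A [main=A work=A]
After op 4 (branch): HEAD=main@A [exp=A main=A work=A]
After op 5 (checkout): HEAD=exp@A [exp=A main=A work=A]
After op 6 (merge): HEAD=exp@B [exp=B main=A work=A]
After op 7 (merge): HEAD=exp@C [exp=C main=A work=A]
After op 8 (commit): HEAD=exp@D [exp=D main=A work=A]
After op 9 (reset): HEAD=exp@C [exp=C main=A work=A]
After op 10 (commit): HEAD=exp@E [exp=E main=A work=A]
ancestors(exp=E): ['A', 'B', 'C', 'E']
ancestors(main=A): ['A']
common: ['A']

Answer: A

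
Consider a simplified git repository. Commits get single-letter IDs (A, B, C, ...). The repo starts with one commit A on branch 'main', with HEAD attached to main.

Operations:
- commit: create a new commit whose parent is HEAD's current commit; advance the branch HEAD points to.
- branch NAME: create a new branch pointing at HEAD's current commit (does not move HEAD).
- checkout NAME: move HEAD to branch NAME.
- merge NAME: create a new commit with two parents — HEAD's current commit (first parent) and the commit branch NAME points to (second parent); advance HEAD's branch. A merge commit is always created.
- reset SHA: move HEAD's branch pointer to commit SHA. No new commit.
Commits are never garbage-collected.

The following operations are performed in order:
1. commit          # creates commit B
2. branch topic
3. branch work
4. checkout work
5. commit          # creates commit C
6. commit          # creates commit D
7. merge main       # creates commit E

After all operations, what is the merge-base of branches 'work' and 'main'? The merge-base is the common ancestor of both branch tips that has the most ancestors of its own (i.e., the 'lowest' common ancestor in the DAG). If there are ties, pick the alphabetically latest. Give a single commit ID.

After op 1 (commit): HEAD=main@B [main=B]
After op 2 (branch): HEAD=main@B [main=B topic=B]
After op 3 (branch): HEAD=main@B [main=B topic=B work=B]
After op 4 (checkout): HEAD=work@B [main=B topic=B work=B]
After op 5 (commit): HEAD=work@C [main=B topic=B work=C]
After op 6 (commit): HEAD=work@D [main=B topic=B work=D]
After op 7 (merge): HEAD=work@E [main=B topic=B work=E]
ancestors(work=E): ['A', 'B', 'C', 'D', 'E']
ancestors(main=B): ['A', 'B']
common: ['A', 'B']

Answer: B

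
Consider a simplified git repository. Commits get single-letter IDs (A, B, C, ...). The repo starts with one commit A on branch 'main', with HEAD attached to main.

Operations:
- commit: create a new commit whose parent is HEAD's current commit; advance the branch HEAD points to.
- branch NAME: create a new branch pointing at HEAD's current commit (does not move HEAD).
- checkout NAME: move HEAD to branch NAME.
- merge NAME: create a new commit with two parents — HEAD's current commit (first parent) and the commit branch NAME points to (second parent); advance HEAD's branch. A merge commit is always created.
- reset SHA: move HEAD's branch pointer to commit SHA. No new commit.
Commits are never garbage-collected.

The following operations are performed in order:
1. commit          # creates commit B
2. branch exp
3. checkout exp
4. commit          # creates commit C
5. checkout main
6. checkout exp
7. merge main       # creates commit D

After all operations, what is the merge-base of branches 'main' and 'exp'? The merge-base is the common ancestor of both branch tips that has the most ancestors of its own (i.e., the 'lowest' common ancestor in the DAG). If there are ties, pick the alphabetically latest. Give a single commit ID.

Answer: B

Derivation:
After op 1 (commit): HEAD=main@B [main=B]
After op 2 (branch): HEAD=main@B [exp=B main=B]
After op 3 (checkout): HEAD=exp@B [exp=B main=B]
After op 4 (commit): HEAD=exp@C [exp=C main=B]
After op 5 (checkout): HEAD=main@B [exp=C main=B]
After op 6 (checkout): HEAD=exp@C [exp=C main=B]
After op 7 (merge): HEAD=exp@D [exp=D main=B]
ancestors(main=B): ['A', 'B']
ancestors(exp=D): ['A', 'B', 'C', 'D']
common: ['A', 'B']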